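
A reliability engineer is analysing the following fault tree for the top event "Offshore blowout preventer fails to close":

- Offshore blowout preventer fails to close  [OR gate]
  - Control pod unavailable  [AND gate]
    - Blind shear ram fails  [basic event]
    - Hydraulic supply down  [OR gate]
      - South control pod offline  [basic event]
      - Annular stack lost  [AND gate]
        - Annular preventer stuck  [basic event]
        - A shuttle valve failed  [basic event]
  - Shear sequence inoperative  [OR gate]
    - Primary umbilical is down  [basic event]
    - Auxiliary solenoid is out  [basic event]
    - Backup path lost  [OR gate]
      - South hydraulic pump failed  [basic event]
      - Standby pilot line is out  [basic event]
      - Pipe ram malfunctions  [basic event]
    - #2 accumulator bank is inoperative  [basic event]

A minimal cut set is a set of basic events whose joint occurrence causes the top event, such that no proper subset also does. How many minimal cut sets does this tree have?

8

Annular stack lost [AND]: one cut set from each child combined → 1 × 1 = 1 cut set(s).
Hydraulic supply down [OR]: union of children's cut sets → 2 cut set(s).
Control pod unavailable [AND]: one cut set from each child combined → 1 × 2 = 2 cut set(s).
Backup path lost [OR]: union of children's cut sets → 3 cut set(s).
Shear sequence inoperative [OR]: union of children's cut sets → 6 cut set(s).
Offshore blowout preventer fails to close [OR]: union of children's cut sets → 8 cut set(s).
Minimal cut sets: {Blind shear ram fails, South control pod offline}; {A shuttle valve failed, Annular preventer stuck, Blind shear ram fails}; {Primary umbilical is down}; {Auxiliary solenoid is out}; {South hydraulic pump failed}; {Standby pilot line is out}; {Pipe ram malfunctions}; {#2 accumulator bank is inoperative}.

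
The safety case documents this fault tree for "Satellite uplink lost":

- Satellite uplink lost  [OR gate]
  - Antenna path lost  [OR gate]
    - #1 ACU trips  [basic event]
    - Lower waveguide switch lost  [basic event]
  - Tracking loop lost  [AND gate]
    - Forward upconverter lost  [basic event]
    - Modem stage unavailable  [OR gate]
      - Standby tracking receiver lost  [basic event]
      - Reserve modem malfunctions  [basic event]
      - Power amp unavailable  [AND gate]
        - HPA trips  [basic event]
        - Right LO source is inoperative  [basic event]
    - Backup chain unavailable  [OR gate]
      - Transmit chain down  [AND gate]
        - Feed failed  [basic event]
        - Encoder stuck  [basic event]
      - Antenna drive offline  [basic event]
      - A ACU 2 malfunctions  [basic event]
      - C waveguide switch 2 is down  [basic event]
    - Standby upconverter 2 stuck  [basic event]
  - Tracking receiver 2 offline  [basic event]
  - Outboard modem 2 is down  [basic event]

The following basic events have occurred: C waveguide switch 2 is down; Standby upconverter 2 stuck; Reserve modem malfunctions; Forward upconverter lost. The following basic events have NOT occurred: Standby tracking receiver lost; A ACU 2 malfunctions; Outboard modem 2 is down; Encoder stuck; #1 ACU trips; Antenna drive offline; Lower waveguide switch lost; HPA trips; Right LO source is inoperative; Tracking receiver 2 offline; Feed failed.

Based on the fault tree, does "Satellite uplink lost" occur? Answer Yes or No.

Antenna path lost [OR]: #1 ACU trips=not, Lower waveguide switch lost=not → no input occurs → does not occur.
Power amp unavailable [AND]: HPA trips=not, Right LO source is inoperative=not → not all inputs occur → does not occur.
Modem stage unavailable [OR]: Standby tracking receiver lost=not, Reserve modem malfunctions=occurs, Power amp unavailable=not → at least one input occurs → occurs.
Transmit chain down [AND]: Feed failed=not, Encoder stuck=not → not all inputs occur → does not occur.
Backup chain unavailable [OR]: Transmit chain down=not, Antenna drive offline=not, A ACU 2 malfunctions=not, C waveguide switch 2 is down=occurs → at least one input occurs → occurs.
Tracking loop lost [AND]: Forward upconverter lost=occurs, Modem stage unavailable=occurs, Backup chain unavailable=occurs, Standby upconverter 2 stuck=occurs → all inputs occur → occurs.
Satellite uplink lost [OR]: Antenna path lost=not, Tracking loop lost=occurs, Tracking receiver 2 offline=not, Outboard modem 2 is down=not → at least one input occurs → occurs.

Yes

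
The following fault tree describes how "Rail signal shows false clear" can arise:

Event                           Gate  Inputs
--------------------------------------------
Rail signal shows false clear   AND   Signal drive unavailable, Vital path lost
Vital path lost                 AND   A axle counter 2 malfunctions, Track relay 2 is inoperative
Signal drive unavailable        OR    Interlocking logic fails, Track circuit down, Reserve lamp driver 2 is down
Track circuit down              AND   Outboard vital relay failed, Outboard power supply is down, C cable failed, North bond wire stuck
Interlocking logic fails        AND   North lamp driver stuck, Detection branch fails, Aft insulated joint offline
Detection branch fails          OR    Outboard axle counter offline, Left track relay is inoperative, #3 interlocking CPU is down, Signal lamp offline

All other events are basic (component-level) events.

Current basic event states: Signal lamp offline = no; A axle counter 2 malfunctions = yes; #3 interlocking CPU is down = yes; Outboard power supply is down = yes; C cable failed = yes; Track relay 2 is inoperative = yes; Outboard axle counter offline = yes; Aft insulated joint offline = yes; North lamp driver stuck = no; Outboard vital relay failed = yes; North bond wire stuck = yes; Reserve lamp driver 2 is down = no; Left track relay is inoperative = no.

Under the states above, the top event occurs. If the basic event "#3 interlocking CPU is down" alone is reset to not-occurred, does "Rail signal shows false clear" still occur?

Counterfactual: set "#3 interlocking CPU is down" to not occurred.
Detection branch fails [OR]: Outboard axle counter offline=occurs, Left track relay is inoperative=not, #3 interlocking CPU is down=not, Signal lamp offline=not → at least one input occurs → occurs.
Interlocking logic fails [AND]: North lamp driver stuck=not, Detection branch fails=occurs, Aft insulated joint offline=occurs → not all inputs occur → does not occur.
Track circuit down [AND]: Outboard vital relay failed=occurs, Outboard power supply is down=occurs, C cable failed=occurs, North bond wire stuck=occurs → all inputs occur → occurs.
Signal drive unavailable [OR]: Interlocking logic fails=not, Track circuit down=occurs, Reserve lamp driver 2 is down=not → at least one input occurs → occurs.
Vital path lost [AND]: A axle counter 2 malfunctions=occurs, Track relay 2 is inoperative=occurs → all inputs occur → occurs.
Rail signal shows false clear [AND]: Signal drive unavailable=occurs, Vital path lost=occurs → all inputs occur → occurs.

Yes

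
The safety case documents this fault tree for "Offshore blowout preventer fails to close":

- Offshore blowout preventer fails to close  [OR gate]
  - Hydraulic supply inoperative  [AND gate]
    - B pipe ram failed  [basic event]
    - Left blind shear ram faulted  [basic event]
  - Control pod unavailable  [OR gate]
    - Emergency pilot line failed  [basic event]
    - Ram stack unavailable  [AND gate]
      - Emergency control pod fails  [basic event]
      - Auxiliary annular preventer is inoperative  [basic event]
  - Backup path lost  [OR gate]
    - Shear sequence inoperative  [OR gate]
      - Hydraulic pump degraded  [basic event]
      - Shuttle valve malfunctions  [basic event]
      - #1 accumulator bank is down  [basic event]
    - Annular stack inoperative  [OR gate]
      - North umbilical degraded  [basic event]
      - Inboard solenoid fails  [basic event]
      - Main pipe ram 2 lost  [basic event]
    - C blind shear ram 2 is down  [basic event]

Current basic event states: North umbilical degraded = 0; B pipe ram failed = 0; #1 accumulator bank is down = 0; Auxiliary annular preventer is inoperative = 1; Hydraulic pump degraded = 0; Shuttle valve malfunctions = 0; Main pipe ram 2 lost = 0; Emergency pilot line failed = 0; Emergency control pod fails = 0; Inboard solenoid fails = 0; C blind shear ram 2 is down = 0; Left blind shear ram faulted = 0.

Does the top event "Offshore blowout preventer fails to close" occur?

No

Hydraulic supply inoperative [AND]: B pipe ram failed=not, Left blind shear ram faulted=not → not all inputs occur → does not occur.
Ram stack unavailable [AND]: Emergency control pod fails=not, Auxiliary annular preventer is inoperative=occurs → not all inputs occur → does not occur.
Control pod unavailable [OR]: Emergency pilot line failed=not, Ram stack unavailable=not → no input occurs → does not occur.
Shear sequence inoperative [OR]: Hydraulic pump degraded=not, Shuttle valve malfunctions=not, #1 accumulator bank is down=not → no input occurs → does not occur.
Annular stack inoperative [OR]: North umbilical degraded=not, Inboard solenoid fails=not, Main pipe ram 2 lost=not → no input occurs → does not occur.
Backup path lost [OR]: Shear sequence inoperative=not, Annular stack inoperative=not, C blind shear ram 2 is down=not → no input occurs → does not occur.
Offshore blowout preventer fails to close [OR]: Hydraulic supply inoperative=not, Control pod unavailable=not, Backup path lost=not → no input occurs → does not occur.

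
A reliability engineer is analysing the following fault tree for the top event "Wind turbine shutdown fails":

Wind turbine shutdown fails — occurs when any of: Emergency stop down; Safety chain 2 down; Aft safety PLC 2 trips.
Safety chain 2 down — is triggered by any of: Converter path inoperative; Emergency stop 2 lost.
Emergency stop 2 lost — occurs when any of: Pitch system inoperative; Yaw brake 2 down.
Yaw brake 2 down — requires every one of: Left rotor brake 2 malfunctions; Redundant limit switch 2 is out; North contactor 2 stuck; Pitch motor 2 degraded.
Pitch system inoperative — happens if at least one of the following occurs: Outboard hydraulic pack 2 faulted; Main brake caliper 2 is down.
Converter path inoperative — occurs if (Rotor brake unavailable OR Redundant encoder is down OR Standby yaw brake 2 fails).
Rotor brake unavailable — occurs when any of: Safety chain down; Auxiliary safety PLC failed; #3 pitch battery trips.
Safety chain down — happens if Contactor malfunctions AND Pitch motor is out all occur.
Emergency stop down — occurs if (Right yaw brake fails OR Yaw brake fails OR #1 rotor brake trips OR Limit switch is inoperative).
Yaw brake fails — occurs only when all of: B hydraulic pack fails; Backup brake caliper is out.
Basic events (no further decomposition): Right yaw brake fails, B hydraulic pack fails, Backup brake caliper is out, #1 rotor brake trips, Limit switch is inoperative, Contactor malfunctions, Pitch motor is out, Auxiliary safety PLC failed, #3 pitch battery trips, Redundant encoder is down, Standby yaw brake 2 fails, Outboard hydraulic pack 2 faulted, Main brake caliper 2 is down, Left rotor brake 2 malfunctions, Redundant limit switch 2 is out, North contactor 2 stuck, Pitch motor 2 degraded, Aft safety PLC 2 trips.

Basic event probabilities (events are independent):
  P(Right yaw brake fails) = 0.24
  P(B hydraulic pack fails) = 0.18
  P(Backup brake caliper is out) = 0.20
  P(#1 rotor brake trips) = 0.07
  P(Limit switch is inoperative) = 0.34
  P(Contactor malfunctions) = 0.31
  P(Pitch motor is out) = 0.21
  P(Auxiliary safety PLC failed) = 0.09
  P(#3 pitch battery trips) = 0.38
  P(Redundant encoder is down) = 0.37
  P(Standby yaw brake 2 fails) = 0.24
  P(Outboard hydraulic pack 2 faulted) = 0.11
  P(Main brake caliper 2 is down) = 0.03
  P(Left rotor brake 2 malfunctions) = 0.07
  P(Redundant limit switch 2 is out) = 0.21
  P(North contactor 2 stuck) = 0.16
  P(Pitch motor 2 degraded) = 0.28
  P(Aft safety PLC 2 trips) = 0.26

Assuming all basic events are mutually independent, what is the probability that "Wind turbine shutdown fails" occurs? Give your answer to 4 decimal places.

P(Yaw brake fails) [AND] = 0.18 × 0.20 = 0.036000
P(Emergency stop down) [OR] = 1 − (1−0.24) × (1−0.036000) × (1−0.07) × (1−0.34) = 0.550306
P(Safety chain down) [AND] = 0.31 × 0.21 = 0.065100
P(Rotor brake unavailable) [OR] = 1 − (1−0.065100) × (1−0.09) × (1−0.38) = 0.472529
P(Converter path inoperative) [OR] = 1 − (1−0.472529) × (1−0.37) × (1−0.24) = 0.747447
P(Pitch system inoperative) [OR] = 1 − (1−0.11) × (1−0.03) = 0.136700
P(Yaw brake 2 down) [AND] = 0.07 × 0.21 × 0.16 × 0.28 = 0.000659
P(Emergency stop 2 lost) [OR] = 1 − (1−0.136700) × (1−0.000659) = 0.137269
P(Safety chain 2 down) [OR] = 1 − (1−0.747447) × (1−0.137269) = 0.782115
P(Wind turbine shutdown fails) [OR] = 1 − (1−0.550306) × (1−0.782115) × (1−0.26) = 0.927494
Rounded to 4 decimal places: P(Wind turbine shutdown fails) ≈ 0.9275.

0.9275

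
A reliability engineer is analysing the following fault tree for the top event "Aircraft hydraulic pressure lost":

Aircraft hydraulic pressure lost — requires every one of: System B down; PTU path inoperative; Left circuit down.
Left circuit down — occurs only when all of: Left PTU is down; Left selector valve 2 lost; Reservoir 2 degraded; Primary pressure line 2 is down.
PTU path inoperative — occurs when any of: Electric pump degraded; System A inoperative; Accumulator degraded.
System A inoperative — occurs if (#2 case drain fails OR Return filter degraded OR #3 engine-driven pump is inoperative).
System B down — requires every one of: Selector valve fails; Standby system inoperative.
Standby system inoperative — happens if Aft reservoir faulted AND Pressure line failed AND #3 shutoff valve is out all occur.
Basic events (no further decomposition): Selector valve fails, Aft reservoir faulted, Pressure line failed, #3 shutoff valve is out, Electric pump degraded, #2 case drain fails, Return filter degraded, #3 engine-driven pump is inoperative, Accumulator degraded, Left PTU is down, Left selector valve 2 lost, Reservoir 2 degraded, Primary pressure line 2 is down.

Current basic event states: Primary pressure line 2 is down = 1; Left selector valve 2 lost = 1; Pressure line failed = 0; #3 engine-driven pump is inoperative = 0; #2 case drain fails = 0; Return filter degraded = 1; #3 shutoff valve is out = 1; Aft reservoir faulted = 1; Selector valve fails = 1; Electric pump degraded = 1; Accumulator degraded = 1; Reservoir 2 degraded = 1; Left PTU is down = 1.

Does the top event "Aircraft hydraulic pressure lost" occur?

No

Standby system inoperative [AND]: Aft reservoir faulted=occurs, Pressure line failed=not, #3 shutoff valve is out=occurs → not all inputs occur → does not occur.
System B down [AND]: Selector valve fails=occurs, Standby system inoperative=not → not all inputs occur → does not occur.
System A inoperative [OR]: #2 case drain fails=not, Return filter degraded=occurs, #3 engine-driven pump is inoperative=not → at least one input occurs → occurs.
PTU path inoperative [OR]: Electric pump degraded=occurs, System A inoperative=occurs, Accumulator degraded=occurs → at least one input occurs → occurs.
Left circuit down [AND]: Left PTU is down=occurs, Left selector valve 2 lost=occurs, Reservoir 2 degraded=occurs, Primary pressure line 2 is down=occurs → all inputs occur → occurs.
Aircraft hydraulic pressure lost [AND]: System B down=not, PTU path inoperative=occurs, Left circuit down=occurs → not all inputs occur → does not occur.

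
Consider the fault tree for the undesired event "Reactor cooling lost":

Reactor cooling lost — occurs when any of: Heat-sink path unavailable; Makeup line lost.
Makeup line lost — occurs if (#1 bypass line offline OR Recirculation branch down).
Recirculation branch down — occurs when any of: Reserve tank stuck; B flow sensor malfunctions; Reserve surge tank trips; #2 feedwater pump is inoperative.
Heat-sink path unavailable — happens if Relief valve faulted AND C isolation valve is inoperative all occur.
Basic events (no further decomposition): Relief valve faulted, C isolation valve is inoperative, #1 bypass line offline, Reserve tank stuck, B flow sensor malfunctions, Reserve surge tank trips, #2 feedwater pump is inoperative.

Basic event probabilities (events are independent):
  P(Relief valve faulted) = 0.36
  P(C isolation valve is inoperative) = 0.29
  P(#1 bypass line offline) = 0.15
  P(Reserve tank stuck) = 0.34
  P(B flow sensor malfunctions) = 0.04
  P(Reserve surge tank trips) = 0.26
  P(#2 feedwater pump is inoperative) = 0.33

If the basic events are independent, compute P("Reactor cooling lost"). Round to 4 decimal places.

0.7609

P(Heat-sink path unavailable) [AND] = 0.36 × 0.29 = 0.104400
P(Recirculation branch down) [OR] = 1 − (1−0.34) × (1−0.04) × (1−0.26) × (1−0.33) = 0.685861
P(Makeup line lost) [OR] = 1 − (1−0.15) × (1−0.685861) = 0.732982
P(Reactor cooling lost) [OR] = 1 − (1−0.104400) × (1−0.732982) = 0.760859
Rounded to 4 decimal places: P(Reactor cooling lost) ≈ 0.7609.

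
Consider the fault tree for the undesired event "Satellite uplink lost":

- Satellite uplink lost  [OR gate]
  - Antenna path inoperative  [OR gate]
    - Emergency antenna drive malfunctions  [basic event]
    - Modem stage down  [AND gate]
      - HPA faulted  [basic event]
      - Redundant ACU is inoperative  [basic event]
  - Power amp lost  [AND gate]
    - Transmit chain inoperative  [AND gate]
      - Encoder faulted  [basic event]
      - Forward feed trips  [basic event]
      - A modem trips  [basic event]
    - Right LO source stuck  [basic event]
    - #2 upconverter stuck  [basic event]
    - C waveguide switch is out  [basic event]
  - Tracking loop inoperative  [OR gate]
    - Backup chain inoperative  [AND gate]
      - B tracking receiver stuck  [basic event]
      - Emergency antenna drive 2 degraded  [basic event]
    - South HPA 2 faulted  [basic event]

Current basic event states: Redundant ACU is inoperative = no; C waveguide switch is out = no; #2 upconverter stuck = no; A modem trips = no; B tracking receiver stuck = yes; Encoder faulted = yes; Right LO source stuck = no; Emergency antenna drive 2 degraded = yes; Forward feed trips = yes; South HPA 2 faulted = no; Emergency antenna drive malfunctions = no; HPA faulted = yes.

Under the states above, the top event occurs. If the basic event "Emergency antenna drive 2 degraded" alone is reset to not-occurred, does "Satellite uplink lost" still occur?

Counterfactual: set "Emergency antenna drive 2 degraded" to not occurred.
Modem stage down [AND]: HPA faulted=occurs, Redundant ACU is inoperative=not → not all inputs occur → does not occur.
Antenna path inoperative [OR]: Emergency antenna drive malfunctions=not, Modem stage down=not → no input occurs → does not occur.
Transmit chain inoperative [AND]: Encoder faulted=occurs, Forward feed trips=occurs, A modem trips=not → not all inputs occur → does not occur.
Power amp lost [AND]: Transmit chain inoperative=not, Right LO source stuck=not, #2 upconverter stuck=not, C waveguide switch is out=not → not all inputs occur → does not occur.
Backup chain inoperative [AND]: B tracking receiver stuck=occurs, Emergency antenna drive 2 degraded=not → not all inputs occur → does not occur.
Tracking loop inoperative [OR]: Backup chain inoperative=not, South HPA 2 faulted=not → no input occurs → does not occur.
Satellite uplink lost [OR]: Antenna path inoperative=not, Power amp lost=not, Tracking loop inoperative=not → no input occurs → does not occur.

No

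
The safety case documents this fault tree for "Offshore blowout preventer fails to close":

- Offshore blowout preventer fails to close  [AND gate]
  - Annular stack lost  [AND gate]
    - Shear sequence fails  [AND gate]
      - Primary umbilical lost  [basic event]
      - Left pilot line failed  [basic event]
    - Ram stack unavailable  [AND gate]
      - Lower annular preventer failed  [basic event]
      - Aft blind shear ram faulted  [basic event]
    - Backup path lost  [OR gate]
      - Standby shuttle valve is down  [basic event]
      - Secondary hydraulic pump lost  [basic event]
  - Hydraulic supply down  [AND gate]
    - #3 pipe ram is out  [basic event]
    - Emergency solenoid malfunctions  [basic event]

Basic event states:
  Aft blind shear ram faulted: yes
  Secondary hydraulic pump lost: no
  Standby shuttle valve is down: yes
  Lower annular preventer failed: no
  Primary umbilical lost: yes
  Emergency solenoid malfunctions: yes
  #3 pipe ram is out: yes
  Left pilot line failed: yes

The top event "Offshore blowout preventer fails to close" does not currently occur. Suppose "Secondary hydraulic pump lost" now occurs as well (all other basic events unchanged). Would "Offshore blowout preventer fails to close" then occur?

No

Counterfactual: set "Secondary hydraulic pump lost" to occurred.
Shear sequence fails [AND]: Primary umbilical lost=occurs, Left pilot line failed=occurs → all inputs occur → occurs.
Ram stack unavailable [AND]: Lower annular preventer failed=not, Aft blind shear ram faulted=occurs → not all inputs occur → does not occur.
Backup path lost [OR]: Standby shuttle valve is down=occurs, Secondary hydraulic pump lost=occurs → at least one input occurs → occurs.
Annular stack lost [AND]: Shear sequence fails=occurs, Ram stack unavailable=not, Backup path lost=occurs → not all inputs occur → does not occur.
Hydraulic supply down [AND]: #3 pipe ram is out=occurs, Emergency solenoid malfunctions=occurs → all inputs occur → occurs.
Offshore blowout preventer fails to close [AND]: Annular stack lost=not, Hydraulic supply down=occurs → not all inputs occur → does not occur.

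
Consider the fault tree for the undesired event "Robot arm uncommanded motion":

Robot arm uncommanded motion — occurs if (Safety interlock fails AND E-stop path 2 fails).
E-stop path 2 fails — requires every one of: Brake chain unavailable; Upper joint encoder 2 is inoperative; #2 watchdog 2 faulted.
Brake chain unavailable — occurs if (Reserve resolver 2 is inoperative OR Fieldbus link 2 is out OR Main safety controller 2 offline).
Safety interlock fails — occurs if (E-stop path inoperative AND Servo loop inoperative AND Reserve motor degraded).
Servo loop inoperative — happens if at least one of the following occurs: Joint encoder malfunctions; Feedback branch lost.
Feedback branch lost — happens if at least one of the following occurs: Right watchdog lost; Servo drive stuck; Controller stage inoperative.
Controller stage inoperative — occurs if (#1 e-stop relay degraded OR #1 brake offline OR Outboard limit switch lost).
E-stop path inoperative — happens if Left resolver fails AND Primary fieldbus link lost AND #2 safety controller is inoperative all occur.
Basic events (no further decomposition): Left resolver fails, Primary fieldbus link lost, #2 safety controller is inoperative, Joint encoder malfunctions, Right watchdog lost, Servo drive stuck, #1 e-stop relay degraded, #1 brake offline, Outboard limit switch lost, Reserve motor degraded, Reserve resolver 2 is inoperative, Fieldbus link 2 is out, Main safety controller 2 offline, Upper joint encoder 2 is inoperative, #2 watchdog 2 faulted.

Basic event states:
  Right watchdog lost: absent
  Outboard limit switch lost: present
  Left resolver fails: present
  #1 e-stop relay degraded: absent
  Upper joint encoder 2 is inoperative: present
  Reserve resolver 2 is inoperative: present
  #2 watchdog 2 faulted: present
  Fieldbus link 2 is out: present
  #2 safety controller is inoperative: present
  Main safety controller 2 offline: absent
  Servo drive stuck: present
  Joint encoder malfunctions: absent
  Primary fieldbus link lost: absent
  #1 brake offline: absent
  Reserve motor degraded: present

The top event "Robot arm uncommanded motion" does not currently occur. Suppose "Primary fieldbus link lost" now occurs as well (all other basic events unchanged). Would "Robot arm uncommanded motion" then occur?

Yes

Counterfactual: set "Primary fieldbus link lost" to occurred.
E-stop path inoperative [AND]: Left resolver fails=occurs, Primary fieldbus link lost=occurs, #2 safety controller is inoperative=occurs → all inputs occur → occurs.
Controller stage inoperative [OR]: #1 e-stop relay degraded=not, #1 brake offline=not, Outboard limit switch lost=occurs → at least one input occurs → occurs.
Feedback branch lost [OR]: Right watchdog lost=not, Servo drive stuck=occurs, Controller stage inoperative=occurs → at least one input occurs → occurs.
Servo loop inoperative [OR]: Joint encoder malfunctions=not, Feedback branch lost=occurs → at least one input occurs → occurs.
Safety interlock fails [AND]: E-stop path inoperative=occurs, Servo loop inoperative=occurs, Reserve motor degraded=occurs → all inputs occur → occurs.
Brake chain unavailable [OR]: Reserve resolver 2 is inoperative=occurs, Fieldbus link 2 is out=occurs, Main safety controller 2 offline=not → at least one input occurs → occurs.
E-stop path 2 fails [AND]: Brake chain unavailable=occurs, Upper joint encoder 2 is inoperative=occurs, #2 watchdog 2 faulted=occurs → all inputs occur → occurs.
Robot arm uncommanded motion [AND]: Safety interlock fails=occurs, E-stop path 2 fails=occurs → all inputs occur → occurs.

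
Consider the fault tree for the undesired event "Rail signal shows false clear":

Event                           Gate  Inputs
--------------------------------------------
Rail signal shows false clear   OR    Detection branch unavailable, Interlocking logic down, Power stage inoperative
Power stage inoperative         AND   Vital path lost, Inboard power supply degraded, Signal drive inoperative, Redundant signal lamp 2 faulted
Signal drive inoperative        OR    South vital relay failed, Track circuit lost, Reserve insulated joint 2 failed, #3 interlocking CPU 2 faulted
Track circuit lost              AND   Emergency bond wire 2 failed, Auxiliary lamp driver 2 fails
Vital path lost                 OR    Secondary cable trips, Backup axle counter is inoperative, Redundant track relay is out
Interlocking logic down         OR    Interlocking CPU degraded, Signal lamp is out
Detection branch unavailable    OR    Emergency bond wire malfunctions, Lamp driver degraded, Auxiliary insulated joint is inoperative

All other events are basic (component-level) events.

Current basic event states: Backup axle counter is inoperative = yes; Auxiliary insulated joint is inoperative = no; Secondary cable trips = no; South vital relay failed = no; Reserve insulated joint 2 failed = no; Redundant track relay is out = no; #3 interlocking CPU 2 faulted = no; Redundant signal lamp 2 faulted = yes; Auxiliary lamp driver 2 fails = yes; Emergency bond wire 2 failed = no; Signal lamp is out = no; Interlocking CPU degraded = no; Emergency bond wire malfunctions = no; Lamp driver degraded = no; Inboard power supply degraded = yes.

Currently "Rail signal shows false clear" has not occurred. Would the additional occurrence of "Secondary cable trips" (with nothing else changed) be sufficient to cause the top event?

Counterfactual: set "Secondary cable trips" to occurred.
Detection branch unavailable [OR]: Emergency bond wire malfunctions=not, Lamp driver degraded=not, Auxiliary insulated joint is inoperative=not → no input occurs → does not occur.
Interlocking logic down [OR]: Interlocking CPU degraded=not, Signal lamp is out=not → no input occurs → does not occur.
Vital path lost [OR]: Secondary cable trips=occurs, Backup axle counter is inoperative=occurs, Redundant track relay is out=not → at least one input occurs → occurs.
Track circuit lost [AND]: Emergency bond wire 2 failed=not, Auxiliary lamp driver 2 fails=occurs → not all inputs occur → does not occur.
Signal drive inoperative [OR]: South vital relay failed=not, Track circuit lost=not, Reserve insulated joint 2 failed=not, #3 interlocking CPU 2 faulted=not → no input occurs → does not occur.
Power stage inoperative [AND]: Vital path lost=occurs, Inboard power supply degraded=occurs, Signal drive inoperative=not, Redundant signal lamp 2 faulted=occurs → not all inputs occur → does not occur.
Rail signal shows false clear [OR]: Detection branch unavailable=not, Interlocking logic down=not, Power stage inoperative=not → no input occurs → does not occur.

No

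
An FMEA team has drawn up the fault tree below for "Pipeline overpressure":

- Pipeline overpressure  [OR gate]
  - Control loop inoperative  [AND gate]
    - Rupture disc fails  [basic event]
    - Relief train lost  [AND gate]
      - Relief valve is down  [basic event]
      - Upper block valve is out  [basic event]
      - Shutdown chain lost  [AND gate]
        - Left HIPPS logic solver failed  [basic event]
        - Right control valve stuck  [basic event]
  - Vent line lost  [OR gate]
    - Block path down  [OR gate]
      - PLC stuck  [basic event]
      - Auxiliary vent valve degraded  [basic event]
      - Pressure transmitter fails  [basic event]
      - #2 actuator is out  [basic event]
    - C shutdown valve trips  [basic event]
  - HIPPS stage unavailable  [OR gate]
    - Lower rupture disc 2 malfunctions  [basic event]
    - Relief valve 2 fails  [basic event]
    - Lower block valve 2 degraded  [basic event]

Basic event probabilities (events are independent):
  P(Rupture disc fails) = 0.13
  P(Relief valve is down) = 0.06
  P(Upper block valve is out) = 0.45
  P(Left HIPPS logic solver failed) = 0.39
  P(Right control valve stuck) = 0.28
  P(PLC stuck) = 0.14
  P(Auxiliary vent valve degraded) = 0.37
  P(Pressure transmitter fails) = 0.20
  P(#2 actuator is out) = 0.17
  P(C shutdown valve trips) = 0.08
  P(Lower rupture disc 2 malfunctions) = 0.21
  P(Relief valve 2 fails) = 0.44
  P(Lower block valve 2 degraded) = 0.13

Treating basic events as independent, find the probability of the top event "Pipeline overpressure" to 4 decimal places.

0.8727

P(Shutdown chain lost) [AND] = 0.39 × 0.28 = 0.109200
P(Relief train lost) [AND] = 0.06 × 0.45 × 0.109200 = 0.002948
P(Control loop inoperative) [AND] = 0.13 × 0.002948 = 0.000383
P(Block path down) [OR] = 1 − (1−0.14) × (1−0.37) × (1−0.20) × (1−0.17) = 0.640245
P(Vent line lost) [OR] = 1 − (1−0.640245) × (1−0.08) = 0.669025
P(HIPPS stage unavailable) [OR] = 1 − (1−0.21) × (1−0.44) × (1−0.13) = 0.615112
P(Pipeline overpressure) [OR] = 1 − (1−0.000383) × (1−0.669025) × (1−0.615112) = 0.872660
Rounded to 4 decimal places: P(Pipeline overpressure) ≈ 0.8727.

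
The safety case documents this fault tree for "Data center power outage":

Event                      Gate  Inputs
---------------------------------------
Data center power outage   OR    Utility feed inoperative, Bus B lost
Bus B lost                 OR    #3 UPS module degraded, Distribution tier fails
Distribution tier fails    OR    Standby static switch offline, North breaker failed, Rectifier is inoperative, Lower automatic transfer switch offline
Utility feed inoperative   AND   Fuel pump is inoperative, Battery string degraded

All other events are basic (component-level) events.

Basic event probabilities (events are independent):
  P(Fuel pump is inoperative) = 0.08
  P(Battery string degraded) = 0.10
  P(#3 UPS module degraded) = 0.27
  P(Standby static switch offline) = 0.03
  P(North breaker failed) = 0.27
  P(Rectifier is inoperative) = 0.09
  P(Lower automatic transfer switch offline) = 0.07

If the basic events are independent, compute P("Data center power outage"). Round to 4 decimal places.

P(Utility feed inoperative) [AND] = 0.08 × 0.10 = 0.008000
P(Distribution tier fails) [OR] = 1 − (1−0.03) × (1−0.27) × (1−0.09) × (1−0.07) = 0.400735
P(Bus B lost) [OR] = 1 − (1−0.27) × (1−0.400735) = 0.562537
P(Data center power outage) [OR] = 1 − (1−0.008000) × (1−0.562537) = 0.566037
Rounded to 4 decimal places: P(Data center power outage) ≈ 0.5660.

0.5660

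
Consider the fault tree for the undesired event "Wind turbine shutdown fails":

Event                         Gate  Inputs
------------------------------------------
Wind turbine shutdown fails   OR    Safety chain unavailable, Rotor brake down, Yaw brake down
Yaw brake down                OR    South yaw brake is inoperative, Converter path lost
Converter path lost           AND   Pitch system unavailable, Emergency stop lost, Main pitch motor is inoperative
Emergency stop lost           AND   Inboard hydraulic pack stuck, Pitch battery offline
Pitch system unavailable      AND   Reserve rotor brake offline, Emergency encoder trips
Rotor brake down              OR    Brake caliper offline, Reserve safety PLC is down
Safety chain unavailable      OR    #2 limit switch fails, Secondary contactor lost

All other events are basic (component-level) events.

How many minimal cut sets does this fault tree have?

Safety chain unavailable [OR]: union of children's cut sets → 2 cut set(s).
Rotor brake down [OR]: union of children's cut sets → 2 cut set(s).
Pitch system unavailable [AND]: one cut set from each child combined → 1 × 1 = 1 cut set(s).
Emergency stop lost [AND]: one cut set from each child combined → 1 × 1 = 1 cut set(s).
Converter path lost [AND]: one cut set from each child combined → 1 × 1 × 1 = 1 cut set(s).
Yaw brake down [OR]: union of children's cut sets → 2 cut set(s).
Wind turbine shutdown fails [OR]: union of children's cut sets → 6 cut set(s).
Minimal cut sets: {#2 limit switch fails}; {Secondary contactor lost}; {Brake caliper offline}; {Reserve safety PLC is down}; {South yaw brake is inoperative}; {Emergency encoder trips, Inboard hydraulic pack stuck, Main pitch motor is inoperative, Pitch battery offline, Reserve rotor brake offline}.

6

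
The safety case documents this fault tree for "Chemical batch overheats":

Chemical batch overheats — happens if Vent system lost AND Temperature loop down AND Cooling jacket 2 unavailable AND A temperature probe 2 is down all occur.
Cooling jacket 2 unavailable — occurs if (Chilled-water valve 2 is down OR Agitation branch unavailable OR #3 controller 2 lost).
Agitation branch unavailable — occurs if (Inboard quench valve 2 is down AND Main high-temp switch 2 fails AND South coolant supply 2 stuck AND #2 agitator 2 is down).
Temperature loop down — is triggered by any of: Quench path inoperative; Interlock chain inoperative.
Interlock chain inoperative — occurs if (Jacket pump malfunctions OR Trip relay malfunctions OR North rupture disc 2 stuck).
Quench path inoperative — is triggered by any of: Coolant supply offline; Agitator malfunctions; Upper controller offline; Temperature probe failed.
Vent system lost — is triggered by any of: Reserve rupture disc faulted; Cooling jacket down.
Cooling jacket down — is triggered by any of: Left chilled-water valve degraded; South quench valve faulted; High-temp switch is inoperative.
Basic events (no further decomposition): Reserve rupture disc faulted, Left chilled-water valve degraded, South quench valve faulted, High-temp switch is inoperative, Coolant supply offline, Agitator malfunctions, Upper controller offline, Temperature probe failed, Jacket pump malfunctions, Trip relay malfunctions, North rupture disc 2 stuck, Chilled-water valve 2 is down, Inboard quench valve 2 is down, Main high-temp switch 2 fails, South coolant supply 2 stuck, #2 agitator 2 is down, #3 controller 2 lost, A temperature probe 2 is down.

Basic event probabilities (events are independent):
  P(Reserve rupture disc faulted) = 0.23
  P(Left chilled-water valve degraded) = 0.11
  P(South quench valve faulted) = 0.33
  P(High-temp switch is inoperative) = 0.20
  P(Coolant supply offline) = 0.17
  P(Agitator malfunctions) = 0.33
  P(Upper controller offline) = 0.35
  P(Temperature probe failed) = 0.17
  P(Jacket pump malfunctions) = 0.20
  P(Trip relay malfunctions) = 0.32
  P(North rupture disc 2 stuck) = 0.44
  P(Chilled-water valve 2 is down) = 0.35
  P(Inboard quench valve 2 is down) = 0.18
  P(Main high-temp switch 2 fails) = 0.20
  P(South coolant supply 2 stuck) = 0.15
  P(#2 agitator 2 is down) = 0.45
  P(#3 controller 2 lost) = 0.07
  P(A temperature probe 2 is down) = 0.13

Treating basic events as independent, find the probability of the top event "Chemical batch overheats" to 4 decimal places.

P(Cooling jacket down) [OR] = 1 − (1−0.11) × (1−0.33) × (1−0.20) = 0.522960
P(Vent system lost) [OR] = 1 − (1−0.23) × (1−0.522960) = 0.632679
P(Quench path inoperative) [OR] = 1 − (1−0.17) × (1−0.33) × (1−0.35) × (1−0.17) = 0.699984
P(Interlock chain inoperative) [OR] = 1 − (1−0.20) × (1−0.32) × (1−0.44) = 0.695360
P(Temperature loop down) [OR] = 1 − (1−0.699984) × (1−0.695360) = 0.908603
P(Agitation branch unavailable) [AND] = 0.18 × 0.20 × 0.15 × 0.45 = 0.002430
P(Cooling jacket 2 unavailable) [OR] = 1 − (1−0.35) × (1−0.002430) × (1−0.07) = 0.396969
P(Chemical batch overheats) [AND] = 0.632679 × 0.908603 × 0.396969 × 0.13 = 0.029666
Rounded to 4 decimal places: P(Chemical batch overheats) ≈ 0.0297.

0.0297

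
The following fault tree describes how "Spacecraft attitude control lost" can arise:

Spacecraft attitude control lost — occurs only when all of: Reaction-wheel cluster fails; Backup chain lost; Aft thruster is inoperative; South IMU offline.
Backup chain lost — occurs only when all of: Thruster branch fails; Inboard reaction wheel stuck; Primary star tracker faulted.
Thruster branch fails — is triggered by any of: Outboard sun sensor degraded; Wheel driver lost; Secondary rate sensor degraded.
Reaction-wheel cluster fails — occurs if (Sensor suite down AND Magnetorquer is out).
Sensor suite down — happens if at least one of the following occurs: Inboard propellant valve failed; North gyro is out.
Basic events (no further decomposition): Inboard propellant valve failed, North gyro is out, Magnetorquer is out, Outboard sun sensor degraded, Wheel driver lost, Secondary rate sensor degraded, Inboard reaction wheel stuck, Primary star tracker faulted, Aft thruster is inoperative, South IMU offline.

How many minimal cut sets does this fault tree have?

Sensor suite down [OR]: union of children's cut sets → 2 cut set(s).
Reaction-wheel cluster fails [AND]: one cut set from each child combined → 2 × 1 = 2 cut set(s).
Thruster branch fails [OR]: union of children's cut sets → 3 cut set(s).
Backup chain lost [AND]: one cut set from each child combined → 3 × 1 × 1 = 3 cut set(s).
Spacecraft attitude control lost [AND]: one cut set from each child combined → 2 × 3 × 1 × 1 = 6 cut set(s).
Minimal cut sets: {Aft thruster is inoperative, Inboard propellant valve failed, Inboard reaction wheel stuck, Magnetorquer is out, Outboard sun sensor degraded, Primary star tracker faulted, South IMU offline}; {Aft thruster is inoperative, Inboard propellant valve failed, Inboard reaction wheel stuck, Magnetorquer is out, Primary star tracker faulted, South IMU offline, Wheel driver lost}; {Aft thruster is inoperative, Inboard propellant valve failed, Inboard reaction wheel stuck, Magnetorquer is out, Primary star tracker faulted, Secondary rate sensor degraded, South IMU offline}; {Aft thruster is inoperative, Inboard reaction wheel stuck, Magnetorquer is out, North gyro is out, Outboard sun sensor degraded, Primary star tracker faulted, South IMU offline}; {Aft thruster is inoperative, Inboard reaction wheel stuck, Magnetorquer is out, North gyro is out, Primary star tracker faulted, South IMU offline, Wheel driver lost}; {Aft thruster is inoperative, Inboard reaction wheel stuck, Magnetorquer is out, North gyro is out, Primary star tracker faulted, Secondary rate sensor degraded, South IMU offline}.

6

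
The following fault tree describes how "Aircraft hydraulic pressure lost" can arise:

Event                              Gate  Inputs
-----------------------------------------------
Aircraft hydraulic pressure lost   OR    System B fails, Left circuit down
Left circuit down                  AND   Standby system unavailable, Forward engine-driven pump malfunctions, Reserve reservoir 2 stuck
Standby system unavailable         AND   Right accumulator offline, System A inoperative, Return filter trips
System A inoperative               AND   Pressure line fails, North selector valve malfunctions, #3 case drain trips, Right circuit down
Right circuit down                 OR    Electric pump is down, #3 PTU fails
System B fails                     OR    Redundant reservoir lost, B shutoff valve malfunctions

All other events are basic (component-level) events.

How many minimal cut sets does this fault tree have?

System B fails [OR]: union of children's cut sets → 2 cut set(s).
Right circuit down [OR]: union of children's cut sets → 2 cut set(s).
System A inoperative [AND]: one cut set from each child combined → 1 × 1 × 1 × 2 = 2 cut set(s).
Standby system unavailable [AND]: one cut set from each child combined → 1 × 2 × 1 = 2 cut set(s).
Left circuit down [AND]: one cut set from each child combined → 2 × 1 × 1 = 2 cut set(s).
Aircraft hydraulic pressure lost [OR]: union of children's cut sets → 4 cut set(s).
Minimal cut sets: {Redundant reservoir lost}; {B shutoff valve malfunctions}; {#3 case drain trips, Electric pump is down, Forward engine-driven pump malfunctions, North selector valve malfunctions, Pressure line fails, Reserve reservoir 2 stuck, Return filter trips, Right accumulator offline}; {#3 PTU fails, #3 case drain trips, Forward engine-driven pump malfunctions, North selector valve malfunctions, Pressure line fails, Reserve reservoir 2 stuck, Return filter trips, Right accumulator offline}.

4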